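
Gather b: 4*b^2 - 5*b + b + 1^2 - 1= 4*b^2 - 4*b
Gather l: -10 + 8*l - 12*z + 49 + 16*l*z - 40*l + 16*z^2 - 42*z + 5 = l*(16*z - 32) + 16*z^2 - 54*z + 44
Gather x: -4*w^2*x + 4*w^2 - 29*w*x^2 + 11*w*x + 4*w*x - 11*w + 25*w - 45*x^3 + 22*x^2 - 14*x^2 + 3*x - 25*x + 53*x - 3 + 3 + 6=4*w^2 + 14*w - 45*x^3 + x^2*(8 - 29*w) + x*(-4*w^2 + 15*w + 31) + 6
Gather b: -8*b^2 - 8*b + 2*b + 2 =-8*b^2 - 6*b + 2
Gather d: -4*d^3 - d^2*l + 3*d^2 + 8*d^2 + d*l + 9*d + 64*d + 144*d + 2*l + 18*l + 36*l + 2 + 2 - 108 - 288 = -4*d^3 + d^2*(11 - l) + d*(l + 217) + 56*l - 392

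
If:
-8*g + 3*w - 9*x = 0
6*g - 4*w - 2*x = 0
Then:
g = -3*x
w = -5*x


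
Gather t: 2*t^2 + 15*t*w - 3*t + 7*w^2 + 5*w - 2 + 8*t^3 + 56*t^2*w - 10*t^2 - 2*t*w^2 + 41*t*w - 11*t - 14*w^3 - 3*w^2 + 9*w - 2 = 8*t^3 + t^2*(56*w - 8) + t*(-2*w^2 + 56*w - 14) - 14*w^3 + 4*w^2 + 14*w - 4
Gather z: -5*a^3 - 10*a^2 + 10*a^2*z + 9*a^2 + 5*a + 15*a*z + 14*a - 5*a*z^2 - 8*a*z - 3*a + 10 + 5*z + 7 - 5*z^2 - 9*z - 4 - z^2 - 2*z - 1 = -5*a^3 - a^2 + 16*a + z^2*(-5*a - 6) + z*(10*a^2 + 7*a - 6) + 12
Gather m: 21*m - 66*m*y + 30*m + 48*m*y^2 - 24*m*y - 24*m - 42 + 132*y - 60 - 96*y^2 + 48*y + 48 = m*(48*y^2 - 90*y + 27) - 96*y^2 + 180*y - 54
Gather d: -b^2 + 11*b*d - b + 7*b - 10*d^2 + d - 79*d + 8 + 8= -b^2 + 6*b - 10*d^2 + d*(11*b - 78) + 16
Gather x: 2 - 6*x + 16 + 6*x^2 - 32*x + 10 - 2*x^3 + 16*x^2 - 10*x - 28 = -2*x^3 + 22*x^2 - 48*x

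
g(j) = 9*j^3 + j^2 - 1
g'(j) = 27*j^2 + 2*j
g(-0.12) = -1.00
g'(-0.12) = 0.15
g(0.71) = 2.73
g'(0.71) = 15.03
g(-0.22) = -1.05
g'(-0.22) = 0.87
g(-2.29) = -103.84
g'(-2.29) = 137.01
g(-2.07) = -76.54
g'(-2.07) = 111.55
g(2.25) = 106.58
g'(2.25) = 141.19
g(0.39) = -0.31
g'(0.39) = 4.89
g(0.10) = -0.98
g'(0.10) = 0.47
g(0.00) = -1.00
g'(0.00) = 0.00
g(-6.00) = -1909.00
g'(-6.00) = 960.00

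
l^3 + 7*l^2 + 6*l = l*(l + 1)*(l + 6)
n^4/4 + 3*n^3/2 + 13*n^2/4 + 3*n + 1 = (n/2 + 1/2)*(n/2 + 1)*(n + 1)*(n + 2)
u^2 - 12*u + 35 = (u - 7)*(u - 5)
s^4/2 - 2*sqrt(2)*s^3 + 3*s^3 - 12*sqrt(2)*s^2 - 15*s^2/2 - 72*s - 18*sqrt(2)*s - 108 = (s/2 + sqrt(2))*(s + 3)^2*(s - 6*sqrt(2))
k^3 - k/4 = k*(k - 1/2)*(k + 1/2)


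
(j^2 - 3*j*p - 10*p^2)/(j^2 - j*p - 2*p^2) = (-j^2 + 3*j*p + 10*p^2)/(-j^2 + j*p + 2*p^2)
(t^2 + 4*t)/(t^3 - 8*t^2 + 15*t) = (t + 4)/(t^2 - 8*t + 15)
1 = 1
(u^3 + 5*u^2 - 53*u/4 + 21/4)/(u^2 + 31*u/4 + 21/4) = (4*u^2 - 8*u + 3)/(4*u + 3)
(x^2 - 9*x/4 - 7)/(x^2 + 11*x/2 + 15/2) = (4*x^2 - 9*x - 28)/(2*(2*x^2 + 11*x + 15))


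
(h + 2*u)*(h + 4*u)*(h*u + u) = h^3*u + 6*h^2*u^2 + h^2*u + 8*h*u^3 + 6*h*u^2 + 8*u^3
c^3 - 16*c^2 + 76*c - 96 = (c - 8)*(c - 6)*(c - 2)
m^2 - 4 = (m - 2)*(m + 2)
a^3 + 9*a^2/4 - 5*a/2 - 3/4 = (a - 1)*(a + 1/4)*(a + 3)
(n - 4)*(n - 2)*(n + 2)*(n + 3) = n^4 - n^3 - 16*n^2 + 4*n + 48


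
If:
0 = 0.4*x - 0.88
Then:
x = 2.20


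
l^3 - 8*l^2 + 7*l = l*(l - 7)*(l - 1)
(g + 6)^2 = g^2 + 12*g + 36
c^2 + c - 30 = (c - 5)*(c + 6)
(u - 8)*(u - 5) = u^2 - 13*u + 40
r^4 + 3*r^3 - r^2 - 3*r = r*(r - 1)*(r + 1)*(r + 3)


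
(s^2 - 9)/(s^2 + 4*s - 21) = (s + 3)/(s + 7)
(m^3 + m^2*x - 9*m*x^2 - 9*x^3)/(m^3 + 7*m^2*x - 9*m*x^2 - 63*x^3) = (m + x)/(m + 7*x)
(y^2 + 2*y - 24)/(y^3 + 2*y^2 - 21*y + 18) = (y - 4)/(y^2 - 4*y + 3)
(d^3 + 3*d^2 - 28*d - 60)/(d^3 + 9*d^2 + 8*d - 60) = (d^2 - 3*d - 10)/(d^2 + 3*d - 10)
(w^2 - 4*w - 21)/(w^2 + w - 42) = (w^2 - 4*w - 21)/(w^2 + w - 42)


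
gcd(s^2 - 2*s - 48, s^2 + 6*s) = s + 6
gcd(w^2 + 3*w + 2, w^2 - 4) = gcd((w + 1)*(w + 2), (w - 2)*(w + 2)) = w + 2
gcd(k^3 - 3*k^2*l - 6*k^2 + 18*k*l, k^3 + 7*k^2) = k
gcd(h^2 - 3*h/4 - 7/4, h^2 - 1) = h + 1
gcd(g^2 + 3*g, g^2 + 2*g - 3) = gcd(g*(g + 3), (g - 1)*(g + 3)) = g + 3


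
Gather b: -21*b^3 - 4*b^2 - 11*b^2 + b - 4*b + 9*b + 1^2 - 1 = -21*b^3 - 15*b^2 + 6*b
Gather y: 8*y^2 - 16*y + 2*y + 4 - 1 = 8*y^2 - 14*y + 3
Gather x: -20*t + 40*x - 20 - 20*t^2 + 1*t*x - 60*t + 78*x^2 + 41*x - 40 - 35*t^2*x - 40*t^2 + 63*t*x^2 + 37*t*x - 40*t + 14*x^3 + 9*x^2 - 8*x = -60*t^2 - 120*t + 14*x^3 + x^2*(63*t + 87) + x*(-35*t^2 + 38*t + 73) - 60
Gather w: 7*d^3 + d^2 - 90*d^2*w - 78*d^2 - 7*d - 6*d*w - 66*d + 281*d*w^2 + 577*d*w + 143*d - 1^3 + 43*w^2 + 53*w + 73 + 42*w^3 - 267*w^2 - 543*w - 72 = 7*d^3 - 77*d^2 + 70*d + 42*w^3 + w^2*(281*d - 224) + w*(-90*d^2 + 571*d - 490)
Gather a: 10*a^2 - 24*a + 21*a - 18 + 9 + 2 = 10*a^2 - 3*a - 7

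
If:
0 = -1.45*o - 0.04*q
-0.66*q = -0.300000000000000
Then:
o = -0.01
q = 0.45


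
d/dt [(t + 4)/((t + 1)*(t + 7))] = (-t^2 - 8*t - 25)/(t^4 + 16*t^3 + 78*t^2 + 112*t + 49)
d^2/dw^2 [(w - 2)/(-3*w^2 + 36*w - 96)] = 2*(-4*(w - 6)^2*(w - 2) + (3*w - 14)*(w^2 - 12*w + 32))/(3*(w^2 - 12*w + 32)^3)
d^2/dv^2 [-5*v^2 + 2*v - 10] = -10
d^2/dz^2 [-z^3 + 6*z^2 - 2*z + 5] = 12 - 6*z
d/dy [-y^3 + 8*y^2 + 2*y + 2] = -3*y^2 + 16*y + 2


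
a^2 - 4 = (a - 2)*(a + 2)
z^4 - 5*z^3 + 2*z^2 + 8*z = z*(z - 4)*(z - 2)*(z + 1)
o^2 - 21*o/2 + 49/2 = (o - 7)*(o - 7/2)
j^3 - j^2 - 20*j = j*(j - 5)*(j + 4)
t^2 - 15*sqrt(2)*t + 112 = (t - 8*sqrt(2))*(t - 7*sqrt(2))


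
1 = 1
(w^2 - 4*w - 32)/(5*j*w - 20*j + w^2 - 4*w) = (w^2 - 4*w - 32)/(5*j*w - 20*j + w^2 - 4*w)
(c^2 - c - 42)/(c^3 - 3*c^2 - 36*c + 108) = (c - 7)/(c^2 - 9*c + 18)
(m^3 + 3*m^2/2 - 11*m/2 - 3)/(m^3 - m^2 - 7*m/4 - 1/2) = 2*(m + 3)/(2*m + 1)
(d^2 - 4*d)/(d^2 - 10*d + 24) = d/(d - 6)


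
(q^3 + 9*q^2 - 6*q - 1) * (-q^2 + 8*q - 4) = -q^5 - q^4 + 74*q^3 - 83*q^2 + 16*q + 4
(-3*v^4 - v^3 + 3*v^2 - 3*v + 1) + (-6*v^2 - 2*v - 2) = -3*v^4 - v^3 - 3*v^2 - 5*v - 1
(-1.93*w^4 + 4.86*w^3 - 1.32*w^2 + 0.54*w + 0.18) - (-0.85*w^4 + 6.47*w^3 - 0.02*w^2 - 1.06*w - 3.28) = -1.08*w^4 - 1.61*w^3 - 1.3*w^2 + 1.6*w + 3.46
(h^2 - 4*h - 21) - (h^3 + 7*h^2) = -h^3 - 6*h^2 - 4*h - 21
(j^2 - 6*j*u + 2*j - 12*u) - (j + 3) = j^2 - 6*j*u + j - 12*u - 3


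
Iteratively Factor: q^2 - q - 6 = (q + 2)*(q - 3)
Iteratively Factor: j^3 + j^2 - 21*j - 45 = (j - 5)*(j^2 + 6*j + 9) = (j - 5)*(j + 3)*(j + 3)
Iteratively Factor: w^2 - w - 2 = (w + 1)*(w - 2)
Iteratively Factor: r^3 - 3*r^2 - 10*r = (r - 5)*(r^2 + 2*r) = (r - 5)*(r + 2)*(r)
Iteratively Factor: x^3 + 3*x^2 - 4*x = (x + 4)*(x^2 - x) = x*(x + 4)*(x - 1)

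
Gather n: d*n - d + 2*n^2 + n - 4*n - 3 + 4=-d + 2*n^2 + n*(d - 3) + 1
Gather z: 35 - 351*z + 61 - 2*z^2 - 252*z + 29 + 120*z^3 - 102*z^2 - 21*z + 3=120*z^3 - 104*z^2 - 624*z + 128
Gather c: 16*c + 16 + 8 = 16*c + 24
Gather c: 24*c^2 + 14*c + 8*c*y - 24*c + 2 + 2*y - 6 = 24*c^2 + c*(8*y - 10) + 2*y - 4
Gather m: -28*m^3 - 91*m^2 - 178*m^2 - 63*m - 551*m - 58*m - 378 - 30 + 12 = -28*m^3 - 269*m^2 - 672*m - 396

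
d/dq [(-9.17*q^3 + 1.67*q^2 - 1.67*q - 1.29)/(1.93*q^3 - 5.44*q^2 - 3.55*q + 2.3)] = (46.6617*q^4 + 71.5532*q^3 - 70.8172*q^2 - 6.3532*q - 8.4205)/(3.7249*q^6 - 20.9984*q^5 + 15.8906*q^4 + 47.502*q^3 - 12.4215*q^2 - 16.33*q + 5.29)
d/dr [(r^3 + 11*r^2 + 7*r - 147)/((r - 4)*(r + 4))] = (r^4 - 55*r^2 - 58*r - 112)/(r^4 - 32*r^2 + 256)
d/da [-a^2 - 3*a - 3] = -2*a - 3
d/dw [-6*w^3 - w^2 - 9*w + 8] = -18*w^2 - 2*w - 9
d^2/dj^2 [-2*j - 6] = 0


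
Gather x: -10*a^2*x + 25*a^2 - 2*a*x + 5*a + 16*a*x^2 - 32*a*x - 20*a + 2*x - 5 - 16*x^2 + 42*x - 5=25*a^2 - 15*a + x^2*(16*a - 16) + x*(-10*a^2 - 34*a + 44) - 10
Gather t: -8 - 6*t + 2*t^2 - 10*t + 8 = 2*t^2 - 16*t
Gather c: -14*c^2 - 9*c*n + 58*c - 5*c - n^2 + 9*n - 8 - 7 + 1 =-14*c^2 + c*(53 - 9*n) - n^2 + 9*n - 14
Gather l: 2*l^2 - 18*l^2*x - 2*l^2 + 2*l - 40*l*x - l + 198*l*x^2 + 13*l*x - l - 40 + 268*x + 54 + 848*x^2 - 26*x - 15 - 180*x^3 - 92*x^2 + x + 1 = -18*l^2*x + l*(198*x^2 - 27*x) - 180*x^3 + 756*x^2 + 243*x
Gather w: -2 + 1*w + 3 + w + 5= 2*w + 6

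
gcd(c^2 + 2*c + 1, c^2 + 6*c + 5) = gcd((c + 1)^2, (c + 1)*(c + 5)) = c + 1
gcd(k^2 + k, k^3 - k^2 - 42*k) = k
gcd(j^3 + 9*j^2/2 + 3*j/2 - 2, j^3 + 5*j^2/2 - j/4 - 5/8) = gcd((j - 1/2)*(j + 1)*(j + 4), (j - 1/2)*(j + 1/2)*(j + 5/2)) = j - 1/2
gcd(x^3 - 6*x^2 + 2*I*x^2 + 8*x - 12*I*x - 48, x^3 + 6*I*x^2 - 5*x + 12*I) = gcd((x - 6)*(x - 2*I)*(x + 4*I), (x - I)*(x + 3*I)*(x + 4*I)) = x + 4*I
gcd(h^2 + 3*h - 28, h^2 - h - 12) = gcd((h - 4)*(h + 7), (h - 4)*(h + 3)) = h - 4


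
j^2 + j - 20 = (j - 4)*(j + 5)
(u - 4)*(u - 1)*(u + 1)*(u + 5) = u^4 + u^3 - 21*u^2 - u + 20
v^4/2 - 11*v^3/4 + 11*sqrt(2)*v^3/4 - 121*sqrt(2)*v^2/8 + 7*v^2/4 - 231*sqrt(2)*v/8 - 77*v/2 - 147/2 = (v/2 + sqrt(2))*(v - 7)*(v + 3/2)*(v + 7*sqrt(2)/2)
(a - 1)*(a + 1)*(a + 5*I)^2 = a^4 + 10*I*a^3 - 26*a^2 - 10*I*a + 25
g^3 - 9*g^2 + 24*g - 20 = (g - 5)*(g - 2)^2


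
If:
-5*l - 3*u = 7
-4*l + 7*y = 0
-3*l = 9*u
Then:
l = -7/4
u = 7/12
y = -1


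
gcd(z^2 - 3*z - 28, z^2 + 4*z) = z + 4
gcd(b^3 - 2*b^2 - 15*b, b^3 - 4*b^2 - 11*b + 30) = b^2 - 2*b - 15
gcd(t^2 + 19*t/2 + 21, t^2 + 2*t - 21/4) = t + 7/2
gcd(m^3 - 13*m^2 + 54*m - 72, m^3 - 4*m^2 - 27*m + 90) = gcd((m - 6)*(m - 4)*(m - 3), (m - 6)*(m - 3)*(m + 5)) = m^2 - 9*m + 18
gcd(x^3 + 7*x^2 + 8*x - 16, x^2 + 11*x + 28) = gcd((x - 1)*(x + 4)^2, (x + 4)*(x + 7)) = x + 4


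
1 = 1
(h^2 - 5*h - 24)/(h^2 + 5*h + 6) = (h - 8)/(h + 2)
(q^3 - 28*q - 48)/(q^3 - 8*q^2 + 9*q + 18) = (q^2 + 6*q + 8)/(q^2 - 2*q - 3)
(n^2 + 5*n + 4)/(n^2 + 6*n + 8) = (n + 1)/(n + 2)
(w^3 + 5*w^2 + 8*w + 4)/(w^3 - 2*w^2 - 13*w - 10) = (w + 2)/(w - 5)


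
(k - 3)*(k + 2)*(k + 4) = k^3 + 3*k^2 - 10*k - 24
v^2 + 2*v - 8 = (v - 2)*(v + 4)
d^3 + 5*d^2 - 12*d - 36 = (d - 3)*(d + 2)*(d + 6)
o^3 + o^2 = o^2*(o + 1)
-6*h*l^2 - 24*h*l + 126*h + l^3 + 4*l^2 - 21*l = (-6*h + l)*(l - 3)*(l + 7)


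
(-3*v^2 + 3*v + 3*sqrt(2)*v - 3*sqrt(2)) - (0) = -3*v^2 + 3*v + 3*sqrt(2)*v - 3*sqrt(2)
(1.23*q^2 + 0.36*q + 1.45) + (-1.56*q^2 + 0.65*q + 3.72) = -0.33*q^2 + 1.01*q + 5.17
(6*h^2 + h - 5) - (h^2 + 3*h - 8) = 5*h^2 - 2*h + 3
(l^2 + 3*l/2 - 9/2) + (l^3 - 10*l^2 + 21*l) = l^3 - 9*l^2 + 45*l/2 - 9/2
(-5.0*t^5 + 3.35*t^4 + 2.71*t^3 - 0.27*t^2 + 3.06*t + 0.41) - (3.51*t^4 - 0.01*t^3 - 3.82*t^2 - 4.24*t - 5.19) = -5.0*t^5 - 0.16*t^4 + 2.72*t^3 + 3.55*t^2 + 7.3*t + 5.6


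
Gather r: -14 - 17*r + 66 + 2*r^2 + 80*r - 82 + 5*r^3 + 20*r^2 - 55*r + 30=5*r^3 + 22*r^2 + 8*r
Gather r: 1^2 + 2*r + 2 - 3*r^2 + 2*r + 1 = -3*r^2 + 4*r + 4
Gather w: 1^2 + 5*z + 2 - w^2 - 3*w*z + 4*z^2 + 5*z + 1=-w^2 - 3*w*z + 4*z^2 + 10*z + 4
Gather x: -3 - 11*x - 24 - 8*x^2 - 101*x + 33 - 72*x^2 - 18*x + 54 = -80*x^2 - 130*x + 60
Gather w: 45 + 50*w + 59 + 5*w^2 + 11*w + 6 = 5*w^2 + 61*w + 110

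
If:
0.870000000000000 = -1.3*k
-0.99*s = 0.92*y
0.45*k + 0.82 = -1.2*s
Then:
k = -0.67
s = -0.43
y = 0.47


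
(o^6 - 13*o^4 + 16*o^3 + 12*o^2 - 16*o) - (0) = o^6 - 13*o^4 + 16*o^3 + 12*o^2 - 16*o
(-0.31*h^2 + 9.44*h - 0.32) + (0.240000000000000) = -0.31*h^2 + 9.44*h - 0.08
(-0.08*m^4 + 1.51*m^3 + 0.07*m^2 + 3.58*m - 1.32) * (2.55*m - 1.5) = -0.204*m^5 + 3.9705*m^4 - 2.0865*m^3 + 9.024*m^2 - 8.736*m + 1.98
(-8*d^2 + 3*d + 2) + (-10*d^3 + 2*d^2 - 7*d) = -10*d^3 - 6*d^2 - 4*d + 2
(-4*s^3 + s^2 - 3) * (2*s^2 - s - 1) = -8*s^5 + 6*s^4 + 3*s^3 - 7*s^2 + 3*s + 3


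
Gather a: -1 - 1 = -2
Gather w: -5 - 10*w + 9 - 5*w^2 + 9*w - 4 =-5*w^2 - w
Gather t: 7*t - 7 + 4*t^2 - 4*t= 4*t^2 + 3*t - 7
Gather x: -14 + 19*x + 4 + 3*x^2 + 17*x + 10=3*x^2 + 36*x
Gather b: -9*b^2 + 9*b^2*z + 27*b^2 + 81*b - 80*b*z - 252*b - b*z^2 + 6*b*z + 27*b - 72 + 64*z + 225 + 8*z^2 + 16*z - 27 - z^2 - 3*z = b^2*(9*z + 18) + b*(-z^2 - 74*z - 144) + 7*z^2 + 77*z + 126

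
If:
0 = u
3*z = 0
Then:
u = 0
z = 0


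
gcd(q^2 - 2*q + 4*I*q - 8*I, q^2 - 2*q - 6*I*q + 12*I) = q - 2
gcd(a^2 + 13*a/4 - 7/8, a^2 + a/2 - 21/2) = a + 7/2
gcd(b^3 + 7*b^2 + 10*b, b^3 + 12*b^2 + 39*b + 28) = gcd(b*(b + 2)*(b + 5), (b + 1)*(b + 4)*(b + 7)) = 1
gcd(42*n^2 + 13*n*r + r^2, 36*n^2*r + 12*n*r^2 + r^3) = 6*n + r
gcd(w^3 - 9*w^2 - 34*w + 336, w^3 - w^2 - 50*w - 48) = w^2 - 2*w - 48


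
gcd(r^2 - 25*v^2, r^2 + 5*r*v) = r + 5*v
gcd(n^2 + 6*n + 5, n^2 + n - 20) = n + 5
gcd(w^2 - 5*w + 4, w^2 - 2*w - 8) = w - 4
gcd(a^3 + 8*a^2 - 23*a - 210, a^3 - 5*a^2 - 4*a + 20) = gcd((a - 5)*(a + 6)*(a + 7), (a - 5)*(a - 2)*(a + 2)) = a - 5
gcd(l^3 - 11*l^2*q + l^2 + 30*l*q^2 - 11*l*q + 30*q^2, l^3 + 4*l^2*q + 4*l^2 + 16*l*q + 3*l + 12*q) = l + 1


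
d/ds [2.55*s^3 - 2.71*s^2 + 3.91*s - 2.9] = 7.65*s^2 - 5.42*s + 3.91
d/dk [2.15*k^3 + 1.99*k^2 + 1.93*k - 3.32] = 6.45*k^2 + 3.98*k + 1.93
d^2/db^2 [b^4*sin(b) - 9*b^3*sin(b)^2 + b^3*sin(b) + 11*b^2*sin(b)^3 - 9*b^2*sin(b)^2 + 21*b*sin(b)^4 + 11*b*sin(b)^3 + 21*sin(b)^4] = -b^4*sin(b) + 36*b^3*sin(b)^2 - b^3*sin(b) + 8*b^3*cos(b) - 18*b^3 - 99*b^2*sin(b)^3 + 36*b^2*sin(b)^2 - 108*b^2*sin(b)*cos(b) + 78*b^2*sin(b) + 6*b^2*cos(b) - 18*b^2 - 336*b*sin(b)^4 - 99*b*sin(b)^3 + 132*b*sin(b)^2*cos(b) + 198*b*sin(b)^2 - 72*b*sin(b)*cos(b) + 72*b*sin(b) - 336*sin(b)^4 + 168*sin(b)^3*cos(b) + 22*sin(b)^3 + 66*sin(b)^2*cos(b) + 234*sin(b)^2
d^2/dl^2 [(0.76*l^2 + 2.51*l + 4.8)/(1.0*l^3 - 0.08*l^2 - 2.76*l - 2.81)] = (1.52*l^6 + 15.06*l^5 + 68.9808*l^4 + 37.306112*l^3 + 4.30843200000001*l^2 + 83.901552*l + 44.03984)/(1.0*l^9 - 0.24*l^8 - 8.2608*l^7 - 7.105712*l^6 + 24.148608*l^5 + 44.651424*l^4 - 1.05896399999999*l^3 - 66.111432*l^2 - 65.379708*l - 22.188041)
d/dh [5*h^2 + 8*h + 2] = 10*h + 8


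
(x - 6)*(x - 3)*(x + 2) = x^3 - 7*x^2 + 36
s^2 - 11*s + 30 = (s - 6)*(s - 5)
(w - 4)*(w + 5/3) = w^2 - 7*w/3 - 20/3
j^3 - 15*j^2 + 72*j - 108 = (j - 6)^2*(j - 3)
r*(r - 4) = r^2 - 4*r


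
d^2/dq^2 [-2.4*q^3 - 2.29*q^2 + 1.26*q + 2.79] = -14.4*q - 4.58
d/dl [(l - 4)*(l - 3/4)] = 2*l - 19/4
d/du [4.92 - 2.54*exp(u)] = -2.54*exp(u)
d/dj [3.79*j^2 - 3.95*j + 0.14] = 7.58*j - 3.95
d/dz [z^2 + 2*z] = 2*z + 2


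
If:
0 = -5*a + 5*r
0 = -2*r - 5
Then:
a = -5/2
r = -5/2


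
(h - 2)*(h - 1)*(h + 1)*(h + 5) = h^4 + 3*h^3 - 11*h^2 - 3*h + 10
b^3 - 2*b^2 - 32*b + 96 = (b - 4)^2*(b + 6)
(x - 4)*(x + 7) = x^2 + 3*x - 28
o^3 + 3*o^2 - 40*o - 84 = (o - 6)*(o + 2)*(o + 7)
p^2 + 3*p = p*(p + 3)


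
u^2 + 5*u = u*(u + 5)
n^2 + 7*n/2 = n*(n + 7/2)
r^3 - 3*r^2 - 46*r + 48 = (r - 8)*(r - 1)*(r + 6)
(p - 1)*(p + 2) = p^2 + p - 2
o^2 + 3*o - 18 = (o - 3)*(o + 6)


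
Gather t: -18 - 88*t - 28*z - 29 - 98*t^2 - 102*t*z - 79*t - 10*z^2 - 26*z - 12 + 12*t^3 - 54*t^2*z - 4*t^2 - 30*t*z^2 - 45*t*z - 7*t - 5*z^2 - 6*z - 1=12*t^3 + t^2*(-54*z - 102) + t*(-30*z^2 - 147*z - 174) - 15*z^2 - 60*z - 60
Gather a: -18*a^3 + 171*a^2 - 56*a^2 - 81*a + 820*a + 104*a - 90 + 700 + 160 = -18*a^3 + 115*a^2 + 843*a + 770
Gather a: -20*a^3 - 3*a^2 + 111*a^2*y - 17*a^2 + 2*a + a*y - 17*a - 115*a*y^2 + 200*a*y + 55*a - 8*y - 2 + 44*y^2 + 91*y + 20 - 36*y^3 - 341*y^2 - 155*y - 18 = -20*a^3 + a^2*(111*y - 20) + a*(-115*y^2 + 201*y + 40) - 36*y^3 - 297*y^2 - 72*y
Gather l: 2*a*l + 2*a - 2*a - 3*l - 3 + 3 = l*(2*a - 3)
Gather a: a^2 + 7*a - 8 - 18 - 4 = a^2 + 7*a - 30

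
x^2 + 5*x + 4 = (x + 1)*(x + 4)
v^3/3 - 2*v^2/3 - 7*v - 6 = (v/3 + 1/3)*(v - 6)*(v + 3)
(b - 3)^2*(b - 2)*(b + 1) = b^4 - 7*b^3 + 13*b^2 + 3*b - 18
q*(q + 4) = q^2 + 4*q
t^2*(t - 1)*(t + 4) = t^4 + 3*t^3 - 4*t^2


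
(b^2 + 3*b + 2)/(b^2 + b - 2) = (b + 1)/(b - 1)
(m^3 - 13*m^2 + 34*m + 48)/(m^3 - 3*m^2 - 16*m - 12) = (m - 8)/(m + 2)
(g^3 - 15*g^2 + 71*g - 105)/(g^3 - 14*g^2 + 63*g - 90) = (g - 7)/(g - 6)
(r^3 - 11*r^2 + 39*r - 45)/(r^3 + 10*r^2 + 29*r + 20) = (r^3 - 11*r^2 + 39*r - 45)/(r^3 + 10*r^2 + 29*r + 20)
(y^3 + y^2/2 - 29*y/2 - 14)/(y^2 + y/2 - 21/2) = (y^2 - 3*y - 4)/(y - 3)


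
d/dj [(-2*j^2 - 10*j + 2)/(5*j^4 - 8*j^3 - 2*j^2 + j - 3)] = 2*(10*j^5 + 67*j^4 - 100*j^3 + 13*j^2 + 10*j + 14)/(25*j^8 - 80*j^7 + 44*j^6 + 42*j^5 - 42*j^4 + 44*j^3 + 13*j^2 - 6*j + 9)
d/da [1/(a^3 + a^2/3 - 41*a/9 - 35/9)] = 9*(-27*a^2 - 6*a + 41)/(9*a^3 + 3*a^2 - 41*a - 35)^2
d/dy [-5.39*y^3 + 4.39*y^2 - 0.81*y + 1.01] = -16.17*y^2 + 8.78*y - 0.81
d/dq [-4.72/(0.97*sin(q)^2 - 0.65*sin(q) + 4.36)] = (9.1568*sin(q) - 3.068)*cos(q)/(0.97*sin(q)^2 - 0.65*sin(q) + 4.36)^2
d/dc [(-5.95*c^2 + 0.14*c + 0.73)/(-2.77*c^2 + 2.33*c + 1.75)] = (-13.4757*c^2 - 16.7808*c - 1.4559)/(7.6729*c^4 - 12.9082*c^3 - 4.2661*c^2 + 8.155*c + 3.0625)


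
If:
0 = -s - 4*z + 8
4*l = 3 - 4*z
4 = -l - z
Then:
No Solution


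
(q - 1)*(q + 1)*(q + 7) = q^3 + 7*q^2 - q - 7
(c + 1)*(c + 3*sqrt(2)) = c^2 + c + 3*sqrt(2)*c + 3*sqrt(2)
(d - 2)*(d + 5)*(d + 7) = d^3 + 10*d^2 + 11*d - 70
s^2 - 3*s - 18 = (s - 6)*(s + 3)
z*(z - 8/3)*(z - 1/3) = z^3 - 3*z^2 + 8*z/9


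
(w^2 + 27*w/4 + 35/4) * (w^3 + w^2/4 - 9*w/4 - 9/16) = w^5 + 7*w^4 + 131*w^3/16 - 217*w^2/16 - 1503*w/64 - 315/64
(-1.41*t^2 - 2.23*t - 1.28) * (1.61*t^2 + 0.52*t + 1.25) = -2.2701*t^4 - 4.3235*t^3 - 4.9829*t^2 - 3.4531*t - 1.6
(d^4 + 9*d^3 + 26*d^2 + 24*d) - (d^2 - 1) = d^4 + 9*d^3 + 25*d^2 + 24*d + 1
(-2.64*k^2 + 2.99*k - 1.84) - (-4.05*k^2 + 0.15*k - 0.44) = 1.41*k^2 + 2.84*k - 1.4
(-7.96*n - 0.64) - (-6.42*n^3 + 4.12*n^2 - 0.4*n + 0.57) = 6.42*n^3 - 4.12*n^2 - 7.56*n - 1.21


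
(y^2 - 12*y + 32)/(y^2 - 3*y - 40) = (y - 4)/(y + 5)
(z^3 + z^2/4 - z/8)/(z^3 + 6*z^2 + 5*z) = (z^2 + z/4 - 1/8)/(z^2 + 6*z + 5)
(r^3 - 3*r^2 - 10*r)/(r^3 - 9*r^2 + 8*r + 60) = r/(r - 6)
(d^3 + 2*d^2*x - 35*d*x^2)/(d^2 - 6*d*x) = (d^2 + 2*d*x - 35*x^2)/(d - 6*x)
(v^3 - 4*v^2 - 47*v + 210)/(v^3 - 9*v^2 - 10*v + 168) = (v^2 + 2*v - 35)/(v^2 - 3*v - 28)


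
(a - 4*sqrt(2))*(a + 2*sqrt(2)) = a^2 - 2*sqrt(2)*a - 16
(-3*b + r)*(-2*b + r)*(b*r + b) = 6*b^3*r + 6*b^3 - 5*b^2*r^2 - 5*b^2*r + b*r^3 + b*r^2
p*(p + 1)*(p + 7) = p^3 + 8*p^2 + 7*p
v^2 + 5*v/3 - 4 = (v - 4/3)*(v + 3)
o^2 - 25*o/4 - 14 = (o - 8)*(o + 7/4)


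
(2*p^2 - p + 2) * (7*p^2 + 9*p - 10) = 14*p^4 + 11*p^3 - 15*p^2 + 28*p - 20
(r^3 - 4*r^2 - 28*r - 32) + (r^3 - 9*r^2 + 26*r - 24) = 2*r^3 - 13*r^2 - 2*r - 56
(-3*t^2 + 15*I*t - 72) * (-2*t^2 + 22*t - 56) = 6*t^4 - 66*t^3 - 30*I*t^3 + 312*t^2 + 330*I*t^2 - 1584*t - 840*I*t + 4032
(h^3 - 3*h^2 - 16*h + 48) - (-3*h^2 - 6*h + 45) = h^3 - 10*h + 3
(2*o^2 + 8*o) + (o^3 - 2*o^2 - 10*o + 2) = o^3 - 2*o + 2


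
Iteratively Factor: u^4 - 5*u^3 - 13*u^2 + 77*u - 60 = (u - 3)*(u^3 - 2*u^2 - 19*u + 20) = (u - 3)*(u - 1)*(u^2 - u - 20) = (u - 5)*(u - 3)*(u - 1)*(u + 4)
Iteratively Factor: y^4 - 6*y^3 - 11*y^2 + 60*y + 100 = (y - 5)*(y^3 - y^2 - 16*y - 20) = (y - 5)*(y + 2)*(y^2 - 3*y - 10) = (y - 5)^2*(y + 2)*(y + 2)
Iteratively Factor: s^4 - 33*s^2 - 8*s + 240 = (s + 4)*(s^3 - 4*s^2 - 17*s + 60) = (s + 4)^2*(s^2 - 8*s + 15) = (s - 3)*(s + 4)^2*(s - 5)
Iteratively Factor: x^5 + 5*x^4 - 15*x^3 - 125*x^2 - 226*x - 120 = (x + 4)*(x^4 + x^3 - 19*x^2 - 49*x - 30) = (x + 1)*(x + 4)*(x^3 - 19*x - 30) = (x - 5)*(x + 1)*(x + 4)*(x^2 + 5*x + 6) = (x - 5)*(x + 1)*(x + 3)*(x + 4)*(x + 2)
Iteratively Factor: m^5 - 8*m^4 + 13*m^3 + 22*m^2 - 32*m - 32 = (m - 2)*(m^4 - 6*m^3 + m^2 + 24*m + 16) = (m - 2)*(m + 1)*(m^3 - 7*m^2 + 8*m + 16) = (m - 4)*(m - 2)*(m + 1)*(m^2 - 3*m - 4) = (m - 4)^2*(m - 2)*(m + 1)*(m + 1)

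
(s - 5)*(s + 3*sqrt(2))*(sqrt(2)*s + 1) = sqrt(2)*s^3 - 5*sqrt(2)*s^2 + 7*s^2 - 35*s + 3*sqrt(2)*s - 15*sqrt(2)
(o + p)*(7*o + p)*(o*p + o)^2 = 7*o^4*p^2 + 14*o^4*p + 7*o^4 + 8*o^3*p^3 + 16*o^3*p^2 + 8*o^3*p + o^2*p^4 + 2*o^2*p^3 + o^2*p^2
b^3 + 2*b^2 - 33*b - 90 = (b - 6)*(b + 3)*(b + 5)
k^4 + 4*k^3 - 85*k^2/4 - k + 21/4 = (k - 3)*(k - 1/2)*(k + 1/2)*(k + 7)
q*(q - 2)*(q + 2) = q^3 - 4*q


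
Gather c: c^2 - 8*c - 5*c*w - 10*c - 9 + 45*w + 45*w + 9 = c^2 + c*(-5*w - 18) + 90*w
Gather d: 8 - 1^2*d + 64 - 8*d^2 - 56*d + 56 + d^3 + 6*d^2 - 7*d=d^3 - 2*d^2 - 64*d + 128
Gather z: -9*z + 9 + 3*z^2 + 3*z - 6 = 3*z^2 - 6*z + 3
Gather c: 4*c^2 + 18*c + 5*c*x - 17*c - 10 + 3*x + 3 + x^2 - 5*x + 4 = 4*c^2 + c*(5*x + 1) + x^2 - 2*x - 3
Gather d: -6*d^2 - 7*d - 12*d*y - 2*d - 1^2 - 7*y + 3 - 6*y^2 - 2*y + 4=-6*d^2 + d*(-12*y - 9) - 6*y^2 - 9*y + 6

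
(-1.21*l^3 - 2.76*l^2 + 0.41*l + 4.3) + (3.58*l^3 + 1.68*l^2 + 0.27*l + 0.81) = 2.37*l^3 - 1.08*l^2 + 0.68*l + 5.11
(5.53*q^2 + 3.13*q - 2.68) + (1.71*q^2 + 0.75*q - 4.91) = 7.24*q^2 + 3.88*q - 7.59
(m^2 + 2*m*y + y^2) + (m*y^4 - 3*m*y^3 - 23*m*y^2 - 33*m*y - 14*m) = m^2 + m*y^4 - 3*m*y^3 - 23*m*y^2 - 31*m*y - 14*m + y^2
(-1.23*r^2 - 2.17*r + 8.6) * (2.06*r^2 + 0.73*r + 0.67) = -2.5338*r^4 - 5.3681*r^3 + 15.3078*r^2 + 4.8241*r + 5.762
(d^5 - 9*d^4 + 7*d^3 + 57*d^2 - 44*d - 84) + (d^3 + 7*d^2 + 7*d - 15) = d^5 - 9*d^4 + 8*d^3 + 64*d^2 - 37*d - 99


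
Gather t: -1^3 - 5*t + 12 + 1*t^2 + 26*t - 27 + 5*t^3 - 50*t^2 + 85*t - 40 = 5*t^3 - 49*t^2 + 106*t - 56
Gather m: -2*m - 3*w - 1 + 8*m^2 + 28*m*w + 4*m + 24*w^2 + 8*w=8*m^2 + m*(28*w + 2) + 24*w^2 + 5*w - 1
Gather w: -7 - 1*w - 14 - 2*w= -3*w - 21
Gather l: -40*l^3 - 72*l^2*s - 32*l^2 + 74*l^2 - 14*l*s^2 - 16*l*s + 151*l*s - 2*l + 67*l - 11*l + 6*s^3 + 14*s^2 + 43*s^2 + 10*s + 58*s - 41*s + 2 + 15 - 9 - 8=-40*l^3 + l^2*(42 - 72*s) + l*(-14*s^2 + 135*s + 54) + 6*s^3 + 57*s^2 + 27*s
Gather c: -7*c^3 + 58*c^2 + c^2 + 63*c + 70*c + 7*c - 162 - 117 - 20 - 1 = -7*c^3 + 59*c^2 + 140*c - 300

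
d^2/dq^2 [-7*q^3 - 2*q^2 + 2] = -42*q - 4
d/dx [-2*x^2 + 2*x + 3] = 2 - 4*x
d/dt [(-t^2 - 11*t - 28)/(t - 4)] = (-t^2 + 8*t + 72)/(t^2 - 8*t + 16)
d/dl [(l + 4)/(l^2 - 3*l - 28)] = -1/(l^2 - 14*l + 49)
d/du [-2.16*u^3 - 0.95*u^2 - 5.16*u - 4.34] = -6.48*u^2 - 1.9*u - 5.16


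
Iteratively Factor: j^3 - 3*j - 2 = (j - 2)*(j^2 + 2*j + 1) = (j - 2)*(j + 1)*(j + 1)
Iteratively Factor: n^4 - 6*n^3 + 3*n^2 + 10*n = (n - 2)*(n^3 - 4*n^2 - 5*n) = (n - 2)*(n + 1)*(n^2 - 5*n) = (n - 5)*(n - 2)*(n + 1)*(n)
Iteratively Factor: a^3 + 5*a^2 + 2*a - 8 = (a - 1)*(a^2 + 6*a + 8) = (a - 1)*(a + 2)*(a + 4)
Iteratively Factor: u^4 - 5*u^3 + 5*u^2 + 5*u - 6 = (u + 1)*(u^3 - 6*u^2 + 11*u - 6) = (u - 3)*(u + 1)*(u^2 - 3*u + 2) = (u - 3)*(u - 1)*(u + 1)*(u - 2)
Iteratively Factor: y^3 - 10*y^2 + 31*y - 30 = (y - 5)*(y^2 - 5*y + 6) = (y - 5)*(y - 3)*(y - 2)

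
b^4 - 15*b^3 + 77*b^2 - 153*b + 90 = (b - 6)*(b - 5)*(b - 3)*(b - 1)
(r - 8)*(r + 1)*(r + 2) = r^3 - 5*r^2 - 22*r - 16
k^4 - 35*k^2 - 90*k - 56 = (k - 7)*(k + 1)*(k + 2)*(k + 4)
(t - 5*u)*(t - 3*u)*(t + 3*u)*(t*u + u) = t^4*u - 5*t^3*u^2 + t^3*u - 9*t^2*u^3 - 5*t^2*u^2 + 45*t*u^4 - 9*t*u^3 + 45*u^4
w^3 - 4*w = w*(w - 2)*(w + 2)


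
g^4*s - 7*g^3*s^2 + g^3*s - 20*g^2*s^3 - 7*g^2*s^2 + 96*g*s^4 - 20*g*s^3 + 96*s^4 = (g - 8*s)*(g - 3*s)*(g + 4*s)*(g*s + s)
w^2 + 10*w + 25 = (w + 5)^2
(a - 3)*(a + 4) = a^2 + a - 12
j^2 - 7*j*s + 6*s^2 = (j - 6*s)*(j - s)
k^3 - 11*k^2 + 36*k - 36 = (k - 6)*(k - 3)*(k - 2)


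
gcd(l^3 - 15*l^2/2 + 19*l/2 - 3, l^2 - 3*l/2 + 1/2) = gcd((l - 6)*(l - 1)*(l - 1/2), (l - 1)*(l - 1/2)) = l^2 - 3*l/2 + 1/2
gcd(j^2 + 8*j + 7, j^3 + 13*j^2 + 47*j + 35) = j^2 + 8*j + 7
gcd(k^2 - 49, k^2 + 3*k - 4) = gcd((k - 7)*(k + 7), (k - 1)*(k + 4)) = 1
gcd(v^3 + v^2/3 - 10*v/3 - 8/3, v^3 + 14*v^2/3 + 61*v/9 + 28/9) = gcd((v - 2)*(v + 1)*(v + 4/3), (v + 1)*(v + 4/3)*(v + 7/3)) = v^2 + 7*v/3 + 4/3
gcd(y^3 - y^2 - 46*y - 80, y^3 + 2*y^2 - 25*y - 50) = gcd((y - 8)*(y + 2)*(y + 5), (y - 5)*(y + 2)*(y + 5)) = y^2 + 7*y + 10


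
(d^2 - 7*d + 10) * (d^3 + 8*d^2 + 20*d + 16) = d^5 + d^4 - 26*d^3 - 44*d^2 + 88*d + 160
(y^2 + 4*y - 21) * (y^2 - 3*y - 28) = y^4 + y^3 - 61*y^2 - 49*y + 588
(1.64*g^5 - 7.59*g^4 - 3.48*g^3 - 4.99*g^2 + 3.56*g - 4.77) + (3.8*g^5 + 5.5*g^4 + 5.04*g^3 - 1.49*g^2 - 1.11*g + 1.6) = 5.44*g^5 - 2.09*g^4 + 1.56*g^3 - 6.48*g^2 + 2.45*g - 3.17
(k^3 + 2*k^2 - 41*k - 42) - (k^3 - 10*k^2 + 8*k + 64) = 12*k^2 - 49*k - 106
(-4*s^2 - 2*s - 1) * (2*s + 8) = -8*s^3 - 36*s^2 - 18*s - 8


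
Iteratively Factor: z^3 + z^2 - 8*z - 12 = (z - 3)*(z^2 + 4*z + 4) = (z - 3)*(z + 2)*(z + 2)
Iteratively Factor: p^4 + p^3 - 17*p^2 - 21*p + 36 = (p - 4)*(p^3 + 5*p^2 + 3*p - 9) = (p - 4)*(p + 3)*(p^2 + 2*p - 3) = (p - 4)*(p + 3)^2*(p - 1)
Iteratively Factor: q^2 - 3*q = (q)*(q - 3)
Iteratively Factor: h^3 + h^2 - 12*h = (h + 4)*(h^2 - 3*h) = (h - 3)*(h + 4)*(h)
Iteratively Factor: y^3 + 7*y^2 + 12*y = (y + 3)*(y^2 + 4*y) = y*(y + 3)*(y + 4)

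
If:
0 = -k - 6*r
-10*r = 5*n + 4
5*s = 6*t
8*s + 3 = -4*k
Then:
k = -12*t/5 - 3/4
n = -4*t/5 - 21/20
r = 2*t/5 + 1/8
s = 6*t/5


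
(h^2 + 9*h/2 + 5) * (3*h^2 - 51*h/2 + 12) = 3*h^4 - 12*h^3 - 351*h^2/4 - 147*h/2 + 60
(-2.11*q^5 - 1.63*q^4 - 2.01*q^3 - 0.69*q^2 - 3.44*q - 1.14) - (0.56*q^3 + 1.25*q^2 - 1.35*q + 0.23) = -2.11*q^5 - 1.63*q^4 - 2.57*q^3 - 1.94*q^2 - 2.09*q - 1.37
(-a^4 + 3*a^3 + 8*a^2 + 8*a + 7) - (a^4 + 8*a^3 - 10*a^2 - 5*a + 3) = -2*a^4 - 5*a^3 + 18*a^2 + 13*a + 4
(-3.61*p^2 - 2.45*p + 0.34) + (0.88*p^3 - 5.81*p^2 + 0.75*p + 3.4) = 0.88*p^3 - 9.42*p^2 - 1.7*p + 3.74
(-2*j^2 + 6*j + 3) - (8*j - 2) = -2*j^2 - 2*j + 5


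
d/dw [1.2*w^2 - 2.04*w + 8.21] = 2.4*w - 2.04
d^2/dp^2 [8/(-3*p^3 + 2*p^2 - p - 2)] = 16*((9*p - 2)*(3*p^3 - 2*p^2 + p + 2) - (9*p^2 - 4*p + 1)^2)/(3*p^3 - 2*p^2 + p + 2)^3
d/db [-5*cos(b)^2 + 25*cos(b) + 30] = 5*(2*cos(b) - 5)*sin(b)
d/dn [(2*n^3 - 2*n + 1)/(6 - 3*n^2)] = 2*(-n^4 + 5*n^2 + n - 2)/(3*(n^4 - 4*n^2 + 4))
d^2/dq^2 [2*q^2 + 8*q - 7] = 4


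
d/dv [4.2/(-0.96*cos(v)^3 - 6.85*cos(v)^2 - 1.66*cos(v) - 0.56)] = (12.096*sin(v)^2 - 57.54*cos(v) - 19.068)*sin(v)/(0.96*cos(v)^3 + 6.85*cos(v)^2 + 1.66*cos(v) + 0.56)^2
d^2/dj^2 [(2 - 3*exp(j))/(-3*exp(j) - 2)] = (24 - 36*exp(j))*exp(j)/(27*exp(3*j) + 54*exp(2*j) + 36*exp(j) + 8)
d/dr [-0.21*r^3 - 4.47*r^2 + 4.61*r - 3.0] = -0.63*r^2 - 8.94*r + 4.61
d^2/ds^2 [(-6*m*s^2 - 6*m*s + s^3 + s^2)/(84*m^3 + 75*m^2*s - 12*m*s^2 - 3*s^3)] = 2*(-s*(-25*m^2 + 8*m*s + 3*s^2)^2*(6*m*s + 6*m - s^2 - s) - (s*(4*m + 3*s)*(6*m*s + 6*m - s^2 - s) + (-25*m^2 + 8*m*s + 3*s^2)*(12*m*s + 6*m - 3*s^2 - 2*s))*(28*m^3 + 25*m^2*s - 4*m*s^2 - s^3) + (-6*m + 3*s + 1)*(28*m^3 + 25*m^2*s - 4*m*s^2 - s^3)^2)/(3*(28*m^3 + 25*m^2*s - 4*m*s^2 - s^3)^3)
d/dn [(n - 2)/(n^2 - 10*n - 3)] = (n^2 - 10*n - 2*(n - 5)*(n - 2) - 3)/(-n^2 + 10*n + 3)^2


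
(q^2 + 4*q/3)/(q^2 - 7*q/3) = (3*q + 4)/(3*q - 7)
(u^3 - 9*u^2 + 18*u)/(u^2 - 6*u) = u - 3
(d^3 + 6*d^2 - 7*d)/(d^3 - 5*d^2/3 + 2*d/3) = 3*(d + 7)/(3*d - 2)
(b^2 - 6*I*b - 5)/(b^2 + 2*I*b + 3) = (b - 5*I)/(b + 3*I)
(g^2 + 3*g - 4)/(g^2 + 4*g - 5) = (g + 4)/(g + 5)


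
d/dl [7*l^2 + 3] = 14*l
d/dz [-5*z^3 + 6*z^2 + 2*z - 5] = -15*z^2 + 12*z + 2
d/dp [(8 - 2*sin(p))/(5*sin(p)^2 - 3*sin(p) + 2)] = 10*(sin(p)^2 - 8*sin(p) + 2)*cos(p)/(5*sin(p)^2 - 3*sin(p) + 2)^2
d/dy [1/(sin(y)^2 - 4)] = -2*sin(y)*cos(y)/(sin(y)^2 - 4)^2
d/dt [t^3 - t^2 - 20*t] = 3*t^2 - 2*t - 20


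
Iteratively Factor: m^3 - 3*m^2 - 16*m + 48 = (m - 4)*(m^2 + m - 12) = (m - 4)*(m + 4)*(m - 3)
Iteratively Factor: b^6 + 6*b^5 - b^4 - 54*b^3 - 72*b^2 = (b - 3)*(b^5 + 9*b^4 + 26*b^3 + 24*b^2) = b*(b - 3)*(b^4 + 9*b^3 + 26*b^2 + 24*b) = b*(b - 3)*(b + 4)*(b^3 + 5*b^2 + 6*b) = b*(b - 3)*(b + 3)*(b + 4)*(b^2 + 2*b) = b*(b - 3)*(b + 2)*(b + 3)*(b + 4)*(b)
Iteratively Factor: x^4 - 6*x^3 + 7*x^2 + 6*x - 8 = (x - 2)*(x^3 - 4*x^2 - x + 4) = (x - 2)*(x - 1)*(x^2 - 3*x - 4) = (x - 2)*(x - 1)*(x + 1)*(x - 4)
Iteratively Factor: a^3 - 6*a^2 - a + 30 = (a - 3)*(a^2 - 3*a - 10) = (a - 5)*(a - 3)*(a + 2)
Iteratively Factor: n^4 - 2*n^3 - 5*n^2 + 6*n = (n - 1)*(n^3 - n^2 - 6*n) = n*(n - 1)*(n^2 - n - 6) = n*(n - 1)*(n + 2)*(n - 3)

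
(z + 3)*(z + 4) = z^2 + 7*z + 12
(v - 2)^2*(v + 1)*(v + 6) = v^4 + 3*v^3 - 18*v^2 + 4*v + 24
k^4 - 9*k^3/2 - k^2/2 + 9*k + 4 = (k - 4)*(k - 2)*(k + 1/2)*(k + 1)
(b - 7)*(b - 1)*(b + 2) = b^3 - 6*b^2 - 9*b + 14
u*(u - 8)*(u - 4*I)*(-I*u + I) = -I*u^4 - 4*u^3 + 9*I*u^3 + 36*u^2 - 8*I*u^2 - 32*u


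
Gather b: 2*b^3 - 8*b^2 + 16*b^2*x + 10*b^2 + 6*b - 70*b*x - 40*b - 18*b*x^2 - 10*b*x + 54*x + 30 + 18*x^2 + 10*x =2*b^3 + b^2*(16*x + 2) + b*(-18*x^2 - 80*x - 34) + 18*x^2 + 64*x + 30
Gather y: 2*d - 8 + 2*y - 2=2*d + 2*y - 10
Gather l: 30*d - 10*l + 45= 30*d - 10*l + 45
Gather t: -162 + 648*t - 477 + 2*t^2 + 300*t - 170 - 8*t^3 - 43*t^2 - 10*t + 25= -8*t^3 - 41*t^2 + 938*t - 784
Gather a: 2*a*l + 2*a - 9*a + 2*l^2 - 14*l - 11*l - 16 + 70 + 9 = a*(2*l - 7) + 2*l^2 - 25*l + 63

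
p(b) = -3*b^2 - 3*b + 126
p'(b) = -6*b - 3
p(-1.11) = 125.63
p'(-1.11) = 3.66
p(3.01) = 89.79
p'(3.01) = -21.06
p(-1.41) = 124.27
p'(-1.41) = 5.46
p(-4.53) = 78.03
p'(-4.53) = 24.18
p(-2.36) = 116.37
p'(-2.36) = 11.16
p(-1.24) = 125.11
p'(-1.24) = 4.44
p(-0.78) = 126.51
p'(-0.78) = 1.68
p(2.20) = 104.88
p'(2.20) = -16.20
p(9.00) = -144.00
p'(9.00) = -57.00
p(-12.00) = -270.00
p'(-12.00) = 69.00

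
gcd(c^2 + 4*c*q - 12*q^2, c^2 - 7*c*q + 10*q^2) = -c + 2*q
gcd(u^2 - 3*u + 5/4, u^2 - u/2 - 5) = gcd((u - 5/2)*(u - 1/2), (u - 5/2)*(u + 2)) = u - 5/2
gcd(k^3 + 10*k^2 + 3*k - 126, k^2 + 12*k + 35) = k + 7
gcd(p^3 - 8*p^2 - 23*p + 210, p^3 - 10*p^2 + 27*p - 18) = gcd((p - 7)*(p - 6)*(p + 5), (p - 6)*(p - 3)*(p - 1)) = p - 6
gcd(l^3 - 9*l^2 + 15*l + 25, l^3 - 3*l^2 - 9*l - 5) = l^2 - 4*l - 5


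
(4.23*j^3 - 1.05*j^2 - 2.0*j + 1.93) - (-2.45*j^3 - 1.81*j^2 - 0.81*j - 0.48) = 6.68*j^3 + 0.76*j^2 - 1.19*j + 2.41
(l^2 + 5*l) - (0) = l^2 + 5*l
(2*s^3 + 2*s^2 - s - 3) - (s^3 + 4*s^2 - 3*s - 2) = s^3 - 2*s^2 + 2*s - 1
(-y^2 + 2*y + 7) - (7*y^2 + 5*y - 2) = -8*y^2 - 3*y + 9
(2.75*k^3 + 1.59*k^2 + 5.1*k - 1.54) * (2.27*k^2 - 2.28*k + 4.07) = 6.2425*k^5 - 2.6607*k^4 + 19.1443*k^3 - 8.6525*k^2 + 24.2682*k - 6.2678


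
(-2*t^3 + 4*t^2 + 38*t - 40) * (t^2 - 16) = -2*t^5 + 4*t^4 + 70*t^3 - 104*t^2 - 608*t + 640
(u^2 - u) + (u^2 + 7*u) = 2*u^2 + 6*u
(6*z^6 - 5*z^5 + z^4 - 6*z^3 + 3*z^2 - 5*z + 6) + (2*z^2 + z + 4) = 6*z^6 - 5*z^5 + z^4 - 6*z^3 + 5*z^2 - 4*z + 10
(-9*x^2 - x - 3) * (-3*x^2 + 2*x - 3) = 27*x^4 - 15*x^3 + 34*x^2 - 3*x + 9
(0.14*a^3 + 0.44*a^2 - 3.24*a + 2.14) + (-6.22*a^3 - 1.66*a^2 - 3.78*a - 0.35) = -6.08*a^3 - 1.22*a^2 - 7.02*a + 1.79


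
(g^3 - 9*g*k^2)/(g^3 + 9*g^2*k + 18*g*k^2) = (g - 3*k)/(g + 6*k)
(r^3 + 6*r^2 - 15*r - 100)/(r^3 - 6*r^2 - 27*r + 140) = (r + 5)/(r - 7)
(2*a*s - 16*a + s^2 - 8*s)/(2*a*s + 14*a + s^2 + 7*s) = (s - 8)/(s + 7)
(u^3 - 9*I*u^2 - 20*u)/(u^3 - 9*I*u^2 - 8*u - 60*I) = u*(u - 4*I)/(u^2 - 4*I*u + 12)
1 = 1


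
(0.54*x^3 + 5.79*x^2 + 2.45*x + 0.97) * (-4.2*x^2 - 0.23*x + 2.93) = -2.268*x^5 - 24.4422*x^4 - 10.0395*x^3 + 12.3272*x^2 + 6.9554*x + 2.8421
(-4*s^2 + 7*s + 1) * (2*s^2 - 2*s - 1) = -8*s^4 + 22*s^3 - 8*s^2 - 9*s - 1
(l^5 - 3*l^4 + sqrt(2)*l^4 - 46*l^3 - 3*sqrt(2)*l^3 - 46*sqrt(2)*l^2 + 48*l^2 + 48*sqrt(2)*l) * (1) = l^5 - 3*l^4 + sqrt(2)*l^4 - 46*l^3 - 3*sqrt(2)*l^3 - 46*sqrt(2)*l^2 + 48*l^2 + 48*sqrt(2)*l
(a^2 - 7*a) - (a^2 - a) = -6*a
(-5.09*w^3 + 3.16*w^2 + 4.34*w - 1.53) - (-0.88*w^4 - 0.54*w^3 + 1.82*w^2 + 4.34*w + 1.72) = 0.88*w^4 - 4.55*w^3 + 1.34*w^2 - 3.25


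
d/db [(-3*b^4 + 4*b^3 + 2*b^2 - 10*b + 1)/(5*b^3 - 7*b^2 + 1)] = (-15*b^6 + 42*b^5 - 38*b^4 + 88*b^3 - 73*b^2 + 18*b - 10)/(25*b^6 - 70*b^5 + 49*b^4 + 10*b^3 - 14*b^2 + 1)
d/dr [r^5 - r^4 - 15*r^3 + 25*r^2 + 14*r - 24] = 5*r^4 - 4*r^3 - 45*r^2 + 50*r + 14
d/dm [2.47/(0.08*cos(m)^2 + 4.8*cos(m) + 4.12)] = (0.3952*cos(m) + 11.856)*sin(m)/(0.08*cos(m)^2 + 4.8*cos(m) + 4.12)^2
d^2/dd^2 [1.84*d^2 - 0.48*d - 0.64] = 3.68000000000000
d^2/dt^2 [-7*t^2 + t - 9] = -14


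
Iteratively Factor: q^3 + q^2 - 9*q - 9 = (q + 3)*(q^2 - 2*q - 3) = (q + 1)*(q + 3)*(q - 3)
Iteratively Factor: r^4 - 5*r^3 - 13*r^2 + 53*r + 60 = (r - 5)*(r^3 - 13*r - 12) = (r - 5)*(r - 4)*(r^2 + 4*r + 3) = (r - 5)*(r - 4)*(r + 3)*(r + 1)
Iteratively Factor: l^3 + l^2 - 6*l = (l - 2)*(l^2 + 3*l) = (l - 2)*(l + 3)*(l)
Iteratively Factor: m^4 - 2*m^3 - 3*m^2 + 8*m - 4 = (m - 1)*(m^3 - m^2 - 4*m + 4) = (m - 2)*(m - 1)*(m^2 + m - 2) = (m - 2)*(m - 1)*(m + 2)*(m - 1)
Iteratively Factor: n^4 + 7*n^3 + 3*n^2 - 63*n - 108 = (n + 3)*(n^3 + 4*n^2 - 9*n - 36) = (n + 3)*(n + 4)*(n^2 - 9) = (n + 3)^2*(n + 4)*(n - 3)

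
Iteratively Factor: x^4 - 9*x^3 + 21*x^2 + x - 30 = (x - 3)*(x^3 - 6*x^2 + 3*x + 10) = (x - 3)*(x - 2)*(x^2 - 4*x - 5) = (x - 5)*(x - 3)*(x - 2)*(x + 1)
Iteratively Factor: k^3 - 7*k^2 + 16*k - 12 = (k - 2)*(k^2 - 5*k + 6) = (k - 2)^2*(k - 3)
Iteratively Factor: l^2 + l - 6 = (l - 2)*(l + 3)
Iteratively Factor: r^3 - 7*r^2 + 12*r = (r - 3)*(r^2 - 4*r) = r*(r - 3)*(r - 4)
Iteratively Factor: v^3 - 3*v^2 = (v)*(v^2 - 3*v) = v*(v - 3)*(v)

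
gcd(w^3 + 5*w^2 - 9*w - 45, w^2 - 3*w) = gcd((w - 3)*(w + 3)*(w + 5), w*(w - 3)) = w - 3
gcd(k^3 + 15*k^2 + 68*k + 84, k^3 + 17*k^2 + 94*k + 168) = k^2 + 13*k + 42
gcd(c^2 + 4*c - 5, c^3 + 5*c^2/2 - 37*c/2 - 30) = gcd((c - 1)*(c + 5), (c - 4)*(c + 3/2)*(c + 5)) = c + 5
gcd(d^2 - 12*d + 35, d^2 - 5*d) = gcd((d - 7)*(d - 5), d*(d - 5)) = d - 5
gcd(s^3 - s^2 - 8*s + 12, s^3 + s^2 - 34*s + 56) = s - 2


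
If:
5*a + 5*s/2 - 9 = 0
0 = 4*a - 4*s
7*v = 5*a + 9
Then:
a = 6/5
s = 6/5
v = 15/7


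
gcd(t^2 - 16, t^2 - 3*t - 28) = t + 4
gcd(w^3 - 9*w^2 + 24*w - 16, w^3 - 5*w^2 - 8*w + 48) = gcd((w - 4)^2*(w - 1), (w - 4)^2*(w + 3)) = w^2 - 8*w + 16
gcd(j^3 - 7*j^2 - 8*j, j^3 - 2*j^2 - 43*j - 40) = j^2 - 7*j - 8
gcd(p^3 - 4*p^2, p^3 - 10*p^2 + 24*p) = p^2 - 4*p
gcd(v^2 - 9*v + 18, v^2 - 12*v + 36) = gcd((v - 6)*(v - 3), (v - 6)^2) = v - 6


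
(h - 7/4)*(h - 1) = h^2 - 11*h/4 + 7/4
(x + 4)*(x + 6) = x^2 + 10*x + 24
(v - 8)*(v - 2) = v^2 - 10*v + 16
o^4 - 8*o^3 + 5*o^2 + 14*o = o*(o - 7)*(o - 2)*(o + 1)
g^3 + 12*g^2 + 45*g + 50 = (g + 2)*(g + 5)^2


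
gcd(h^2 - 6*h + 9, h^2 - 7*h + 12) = h - 3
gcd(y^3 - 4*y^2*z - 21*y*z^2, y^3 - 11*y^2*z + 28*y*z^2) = y^2 - 7*y*z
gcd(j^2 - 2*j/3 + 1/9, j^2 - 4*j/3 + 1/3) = j - 1/3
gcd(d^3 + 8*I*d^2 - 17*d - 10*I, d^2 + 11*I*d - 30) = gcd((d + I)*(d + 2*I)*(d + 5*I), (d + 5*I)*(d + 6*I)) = d + 5*I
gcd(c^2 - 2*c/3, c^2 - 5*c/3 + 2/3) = c - 2/3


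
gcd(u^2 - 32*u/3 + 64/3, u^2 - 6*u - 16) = u - 8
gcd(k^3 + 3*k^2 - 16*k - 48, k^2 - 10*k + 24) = k - 4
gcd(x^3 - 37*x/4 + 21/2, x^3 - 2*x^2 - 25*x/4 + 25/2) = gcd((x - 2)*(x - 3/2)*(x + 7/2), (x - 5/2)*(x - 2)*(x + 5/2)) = x - 2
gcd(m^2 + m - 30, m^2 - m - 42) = m + 6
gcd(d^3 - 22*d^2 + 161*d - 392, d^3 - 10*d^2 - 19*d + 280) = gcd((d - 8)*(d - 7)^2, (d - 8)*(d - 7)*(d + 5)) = d^2 - 15*d + 56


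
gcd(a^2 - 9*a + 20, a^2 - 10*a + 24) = a - 4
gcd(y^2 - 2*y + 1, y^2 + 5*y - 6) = y - 1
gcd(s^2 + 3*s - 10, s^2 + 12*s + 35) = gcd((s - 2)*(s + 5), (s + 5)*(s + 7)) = s + 5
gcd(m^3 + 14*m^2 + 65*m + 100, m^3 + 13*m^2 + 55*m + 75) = m^2 + 10*m + 25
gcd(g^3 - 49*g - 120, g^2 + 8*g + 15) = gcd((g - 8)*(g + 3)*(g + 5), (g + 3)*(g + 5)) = g^2 + 8*g + 15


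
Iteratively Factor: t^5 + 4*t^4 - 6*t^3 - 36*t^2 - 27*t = (t - 3)*(t^4 + 7*t^3 + 15*t^2 + 9*t) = t*(t - 3)*(t^3 + 7*t^2 + 15*t + 9) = t*(t - 3)*(t + 3)*(t^2 + 4*t + 3) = t*(t - 3)*(t + 1)*(t + 3)*(t + 3)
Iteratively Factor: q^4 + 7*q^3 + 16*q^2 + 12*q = (q + 3)*(q^3 + 4*q^2 + 4*q) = (q + 2)*(q + 3)*(q^2 + 2*q) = q*(q + 2)*(q + 3)*(q + 2)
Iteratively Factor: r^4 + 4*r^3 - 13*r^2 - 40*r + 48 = (r + 4)*(r^3 - 13*r + 12) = (r + 4)^2*(r^2 - 4*r + 3) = (r - 3)*(r + 4)^2*(r - 1)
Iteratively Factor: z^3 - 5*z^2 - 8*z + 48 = (z - 4)*(z^2 - z - 12) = (z - 4)*(z + 3)*(z - 4)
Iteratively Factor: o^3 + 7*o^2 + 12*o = (o + 4)*(o^2 + 3*o) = o*(o + 4)*(o + 3)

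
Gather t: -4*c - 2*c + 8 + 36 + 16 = 60 - 6*c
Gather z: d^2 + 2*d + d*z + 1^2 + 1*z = d^2 + 2*d + z*(d + 1) + 1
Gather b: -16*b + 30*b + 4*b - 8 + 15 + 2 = 18*b + 9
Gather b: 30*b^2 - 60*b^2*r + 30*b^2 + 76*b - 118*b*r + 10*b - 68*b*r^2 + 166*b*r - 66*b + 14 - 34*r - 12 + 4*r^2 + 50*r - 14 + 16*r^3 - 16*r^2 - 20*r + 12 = b^2*(60 - 60*r) + b*(-68*r^2 + 48*r + 20) + 16*r^3 - 12*r^2 - 4*r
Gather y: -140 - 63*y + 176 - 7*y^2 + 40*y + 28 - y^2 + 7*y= -8*y^2 - 16*y + 64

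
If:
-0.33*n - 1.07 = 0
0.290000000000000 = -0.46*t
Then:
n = -3.24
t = -0.63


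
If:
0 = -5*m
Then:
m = 0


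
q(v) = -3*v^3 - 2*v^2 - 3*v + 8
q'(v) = -9*v^2 - 4*v - 3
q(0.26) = 7.03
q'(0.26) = -4.65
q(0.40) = 6.29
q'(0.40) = -6.04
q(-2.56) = 52.90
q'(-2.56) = -51.74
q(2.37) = -50.28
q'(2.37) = -63.03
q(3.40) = -143.23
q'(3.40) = -120.64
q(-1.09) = 12.78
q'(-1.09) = -9.33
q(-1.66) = 21.19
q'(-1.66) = -21.16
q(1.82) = -22.17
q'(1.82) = -40.09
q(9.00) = -2368.00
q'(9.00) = -768.00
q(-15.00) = 9728.00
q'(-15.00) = -1968.00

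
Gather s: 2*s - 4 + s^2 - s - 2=s^2 + s - 6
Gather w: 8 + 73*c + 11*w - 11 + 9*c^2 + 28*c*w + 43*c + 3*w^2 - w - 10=9*c^2 + 116*c + 3*w^2 + w*(28*c + 10) - 13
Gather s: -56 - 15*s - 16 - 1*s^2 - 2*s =-s^2 - 17*s - 72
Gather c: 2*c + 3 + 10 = 2*c + 13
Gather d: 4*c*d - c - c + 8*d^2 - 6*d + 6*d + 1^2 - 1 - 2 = 4*c*d - 2*c + 8*d^2 - 2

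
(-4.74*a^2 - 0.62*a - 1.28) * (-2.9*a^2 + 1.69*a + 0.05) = 13.746*a^4 - 6.2126*a^3 + 2.4272*a^2 - 2.1942*a - 0.064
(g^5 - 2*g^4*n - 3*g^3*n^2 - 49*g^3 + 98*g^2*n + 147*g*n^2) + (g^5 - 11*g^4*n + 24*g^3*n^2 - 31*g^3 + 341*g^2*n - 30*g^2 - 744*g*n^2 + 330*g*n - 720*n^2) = 2*g^5 - 13*g^4*n + 21*g^3*n^2 - 80*g^3 + 439*g^2*n - 30*g^2 - 597*g*n^2 + 330*g*n - 720*n^2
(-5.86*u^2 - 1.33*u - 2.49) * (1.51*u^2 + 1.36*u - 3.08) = -8.8486*u^4 - 9.9779*u^3 + 12.4801*u^2 + 0.71*u + 7.6692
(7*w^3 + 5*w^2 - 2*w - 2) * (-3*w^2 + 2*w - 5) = -21*w^5 - w^4 - 19*w^3 - 23*w^2 + 6*w + 10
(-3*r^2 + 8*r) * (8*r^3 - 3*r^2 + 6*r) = -24*r^5 + 73*r^4 - 42*r^3 + 48*r^2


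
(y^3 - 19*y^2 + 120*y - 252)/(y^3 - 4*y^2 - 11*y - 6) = (y^2 - 13*y + 42)/(y^2 + 2*y + 1)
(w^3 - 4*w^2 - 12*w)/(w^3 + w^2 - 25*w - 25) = w*(w^2 - 4*w - 12)/(w^3 + w^2 - 25*w - 25)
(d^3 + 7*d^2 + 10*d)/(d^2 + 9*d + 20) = d*(d + 2)/(d + 4)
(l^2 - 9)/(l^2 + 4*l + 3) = (l - 3)/(l + 1)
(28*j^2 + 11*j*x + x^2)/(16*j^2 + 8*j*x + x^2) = (7*j + x)/(4*j + x)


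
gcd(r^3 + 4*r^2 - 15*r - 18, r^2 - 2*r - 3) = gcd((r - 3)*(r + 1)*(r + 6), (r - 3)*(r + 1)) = r^2 - 2*r - 3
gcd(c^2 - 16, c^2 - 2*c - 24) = c + 4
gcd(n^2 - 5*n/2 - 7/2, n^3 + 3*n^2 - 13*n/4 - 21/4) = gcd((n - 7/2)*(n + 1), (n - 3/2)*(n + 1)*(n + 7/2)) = n + 1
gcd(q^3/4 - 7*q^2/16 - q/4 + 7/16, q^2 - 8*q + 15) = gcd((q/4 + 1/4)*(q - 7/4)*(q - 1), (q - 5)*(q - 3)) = 1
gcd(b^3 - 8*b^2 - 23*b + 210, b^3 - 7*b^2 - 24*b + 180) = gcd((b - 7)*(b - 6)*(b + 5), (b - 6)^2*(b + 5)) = b^2 - b - 30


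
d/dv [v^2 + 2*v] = 2*v + 2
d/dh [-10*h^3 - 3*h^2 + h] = -30*h^2 - 6*h + 1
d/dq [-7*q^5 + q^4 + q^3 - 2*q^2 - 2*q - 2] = -35*q^4 + 4*q^3 + 3*q^2 - 4*q - 2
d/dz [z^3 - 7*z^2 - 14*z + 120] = 3*z^2 - 14*z - 14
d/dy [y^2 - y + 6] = 2*y - 1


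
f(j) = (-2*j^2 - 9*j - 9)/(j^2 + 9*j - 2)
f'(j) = (-4*j - 9)/(j^2 + 9*j - 2) + (-2*j - 9)*(-2*j^2 - 9*j - 9)/(j^2 + 9*j - 2)^2 = (-9*j^2 + 26*j + 99)/(j^4 + 18*j^3 + 77*j^2 - 36*j + 4)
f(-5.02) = 0.65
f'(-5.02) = -0.53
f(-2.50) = -0.05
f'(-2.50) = -0.07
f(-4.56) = 0.43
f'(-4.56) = -0.42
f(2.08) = -1.73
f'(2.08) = 0.26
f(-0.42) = 0.99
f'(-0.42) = 2.75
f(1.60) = -1.91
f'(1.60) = 0.53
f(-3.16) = 0.03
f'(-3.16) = -0.17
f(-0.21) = 1.87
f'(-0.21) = 6.30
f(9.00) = -1.58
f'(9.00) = -0.02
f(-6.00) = 1.35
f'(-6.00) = -0.95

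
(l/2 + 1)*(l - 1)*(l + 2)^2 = l^4/2 + 5*l^3/2 + 3*l^2 - 2*l - 4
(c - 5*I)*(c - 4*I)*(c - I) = c^3 - 10*I*c^2 - 29*c + 20*I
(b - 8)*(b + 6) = b^2 - 2*b - 48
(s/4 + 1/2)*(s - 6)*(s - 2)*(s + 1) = s^4/4 - 5*s^3/4 - 5*s^2/2 + 5*s + 6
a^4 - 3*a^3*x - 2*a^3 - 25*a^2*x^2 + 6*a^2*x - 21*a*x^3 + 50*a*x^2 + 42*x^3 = (a - 2)*(a - 7*x)*(a + x)*(a + 3*x)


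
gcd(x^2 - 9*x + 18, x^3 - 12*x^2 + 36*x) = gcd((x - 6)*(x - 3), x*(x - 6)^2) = x - 6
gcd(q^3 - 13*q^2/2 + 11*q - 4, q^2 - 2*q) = q - 2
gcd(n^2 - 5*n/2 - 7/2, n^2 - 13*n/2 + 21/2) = n - 7/2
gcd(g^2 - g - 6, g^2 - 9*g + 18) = g - 3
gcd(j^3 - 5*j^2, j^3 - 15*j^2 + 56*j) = j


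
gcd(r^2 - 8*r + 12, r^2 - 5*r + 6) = r - 2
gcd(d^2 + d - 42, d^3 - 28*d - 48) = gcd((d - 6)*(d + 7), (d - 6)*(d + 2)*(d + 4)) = d - 6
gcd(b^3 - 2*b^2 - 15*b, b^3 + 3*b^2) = b^2 + 3*b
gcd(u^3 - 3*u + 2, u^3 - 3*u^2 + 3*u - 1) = u^2 - 2*u + 1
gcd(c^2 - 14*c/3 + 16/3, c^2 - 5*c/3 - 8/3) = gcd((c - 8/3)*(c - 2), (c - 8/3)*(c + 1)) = c - 8/3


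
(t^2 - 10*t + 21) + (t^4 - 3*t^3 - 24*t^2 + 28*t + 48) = t^4 - 3*t^3 - 23*t^2 + 18*t + 69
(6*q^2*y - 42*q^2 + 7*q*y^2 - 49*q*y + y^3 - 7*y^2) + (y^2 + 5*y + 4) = 6*q^2*y - 42*q^2 + 7*q*y^2 - 49*q*y + y^3 - 6*y^2 + 5*y + 4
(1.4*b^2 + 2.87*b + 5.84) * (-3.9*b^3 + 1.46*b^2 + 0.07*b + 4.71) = -5.46*b^5 - 9.149*b^4 - 18.4878*b^3 + 15.3213*b^2 + 13.9265*b + 27.5064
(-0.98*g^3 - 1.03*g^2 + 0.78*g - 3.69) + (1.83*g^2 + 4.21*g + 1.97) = -0.98*g^3 + 0.8*g^2 + 4.99*g - 1.72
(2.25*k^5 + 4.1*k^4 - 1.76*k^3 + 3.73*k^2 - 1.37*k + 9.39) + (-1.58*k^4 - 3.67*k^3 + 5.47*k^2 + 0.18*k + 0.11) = 2.25*k^5 + 2.52*k^4 - 5.43*k^3 + 9.2*k^2 - 1.19*k + 9.5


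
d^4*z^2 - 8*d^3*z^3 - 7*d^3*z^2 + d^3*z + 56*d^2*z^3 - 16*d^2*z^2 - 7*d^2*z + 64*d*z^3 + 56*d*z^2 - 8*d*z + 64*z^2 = (d - 8)*(d - 8*z)*(d*z + 1)*(d*z + z)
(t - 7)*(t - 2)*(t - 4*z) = t^3 - 4*t^2*z - 9*t^2 + 36*t*z + 14*t - 56*z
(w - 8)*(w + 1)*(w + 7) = w^3 - 57*w - 56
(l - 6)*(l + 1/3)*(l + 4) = l^3 - 5*l^2/3 - 74*l/3 - 8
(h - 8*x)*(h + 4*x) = h^2 - 4*h*x - 32*x^2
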